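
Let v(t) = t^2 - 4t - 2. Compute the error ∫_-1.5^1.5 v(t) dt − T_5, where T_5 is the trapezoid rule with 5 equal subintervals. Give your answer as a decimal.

-0.18

Exact integral: ∫_-1.5^1.5 v(t) dt = -3.75.
T_5 = -3.57.
Error = -3.75 − (-3.57) = -0.18.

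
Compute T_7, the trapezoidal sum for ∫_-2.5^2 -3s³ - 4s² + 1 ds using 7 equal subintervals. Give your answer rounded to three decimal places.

-10.246

Δs = (2 − (-2.5))/7 = 9/14.
f(-2.5) = 22.875, f(-13/7) = 2202/343, f(-17/14) = 1299/2744, f(-4/7) = 87/343, f(1/14) = 2685/2744, f(5/7) = -732/343, f(19/14) = -38049/2744, f(2) = -39.
T_7 = (Δs/2)·[f(s_0) + 2f(s_1) + ... + 2f(s_{6}) + f(s_7)].
Sum ≈ -10.246.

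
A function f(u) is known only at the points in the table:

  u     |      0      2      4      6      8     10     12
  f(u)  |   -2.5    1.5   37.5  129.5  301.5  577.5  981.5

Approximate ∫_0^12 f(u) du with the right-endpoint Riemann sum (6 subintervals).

4058

Δu = 2.
Sum = 2·[1.5 + 37.5 + 129.5 + 301.5 + 577.5 + 981.5] = 4058.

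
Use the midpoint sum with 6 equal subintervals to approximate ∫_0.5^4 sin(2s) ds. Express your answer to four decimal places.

0.3631

Δs = (4 − 0.5)/6 = 7/12.
Midpoints: 19/24, 1.375, 47/24, 61/24, 3.125, 89/24.
f(19/24) ≈ 0.9999, f(1.375) ≈ 0.3817, f(47/24) ≈ -0.6998, f(61/24) ≈ -0.9320, f(3.125) ≈ -0.0332, f(89/24) ≈ 0.9059.
Sum = Δs · [f(19/24) + f(1.375) + f(47/24) + ...].
Sum ≈ 0.3631.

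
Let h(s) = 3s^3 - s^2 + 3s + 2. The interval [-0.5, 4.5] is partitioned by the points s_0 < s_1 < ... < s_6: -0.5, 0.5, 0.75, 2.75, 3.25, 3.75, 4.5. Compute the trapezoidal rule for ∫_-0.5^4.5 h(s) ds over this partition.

Subinterval widths: 1, 0.25, 2, 0.5, 0.5, 0.75.
h(-0.5) = -0.125, h(0.5) = 3.625, h(0.75) = 4.953125, h(2.75) = 65.078125, h(3.25) = 104.171875, h(3.75) = 157.390625, h(4.5) = 268.625.
On each subinterval the trapezoid contributes (Δs_i/2)·[h(s_{i-1}) + h(s_i)].
Sum = 340.3125.

340.3125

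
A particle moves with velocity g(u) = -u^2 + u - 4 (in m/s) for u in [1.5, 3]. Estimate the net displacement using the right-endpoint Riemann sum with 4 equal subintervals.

-11.51953125

Δu = (3 − 1.5)/4 = 0.375.
Right endpoints: 1.875, 2.25, 2.625, 3.
g(1.875) = -5.640625, g(2.25) = -6.8125, g(2.625) = -8.265625, g(3) = -10.
Sum = Δu · [g(1.875) + g(2.25) + g(2.625) + g(3)].
Sum = -11.51953125.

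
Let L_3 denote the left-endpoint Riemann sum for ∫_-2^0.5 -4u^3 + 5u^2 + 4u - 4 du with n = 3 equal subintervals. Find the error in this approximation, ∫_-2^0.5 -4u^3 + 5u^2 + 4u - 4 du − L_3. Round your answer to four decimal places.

-21.2384

Exact integral: ∫_-2^0.5 f(u) du ≈ 11.979167.
L_3 ≈ 33.217593.
Error ≈ 11.979167 − 33.217593 ≈ -21.2384.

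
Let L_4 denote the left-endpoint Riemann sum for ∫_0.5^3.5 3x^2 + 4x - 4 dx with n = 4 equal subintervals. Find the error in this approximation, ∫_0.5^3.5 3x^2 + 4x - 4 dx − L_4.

17.15625

Exact integral: ∫_0.5^3.5 f(x) dx = 54.75.
L_4 = 37.59375.
Error = 54.75 − 37.59375 = 17.15625.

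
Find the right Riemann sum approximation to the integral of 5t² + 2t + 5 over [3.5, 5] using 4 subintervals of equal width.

Δt = (5 − 3.5)/4 = 0.375.
Right endpoints: 3.875, 4.25, 4.625, 5.
f(3.875) = 87.828125, f(4.25) = 103.8125, f(4.625) = 121.203125, f(5) = 140.
Sum = Δt · [f(3.875) + f(4.25) + f(4.625) + f(5)].
Sum = 169.81640625.

169.81640625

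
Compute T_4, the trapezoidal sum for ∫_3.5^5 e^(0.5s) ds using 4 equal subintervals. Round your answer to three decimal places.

Δs = (5 − 3.5)/4 = 0.375.
f(3.5) ≈ 5.755, f(3.875) ≈ 6.941, f(4.25) ≈ 8.373, f(4.625) ≈ 10.100, f(5) ≈ 12.182.
T_4 = (Δs/2)·[f(s_0) + 2f(s_1) + 2f(s_2) + 2f(s_3) + f(s_4)].
Sum ≈ 12.893.

12.893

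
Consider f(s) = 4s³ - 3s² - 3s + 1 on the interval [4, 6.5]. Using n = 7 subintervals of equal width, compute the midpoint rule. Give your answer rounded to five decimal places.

1279.96811

Δs = (6.5 − 4)/7 = 5/14.
Midpoints: 117/28, 127/28, 137/28, 5.25, 157/28, 167/28, 177/28.
f(117/28) = 312709/1372, f(127/28) = 820243/2744, f(137/28) = 262767/686, f(5.25) = 481.375, f(157/28) = 816359/1372, f(167/28) = 1989543/2744, f(177/28) = 299296/343.
Sum = Δs · [f(117/28) + f(127/28) + f(137/28) + ...].
Sum ≈ 1279.96811.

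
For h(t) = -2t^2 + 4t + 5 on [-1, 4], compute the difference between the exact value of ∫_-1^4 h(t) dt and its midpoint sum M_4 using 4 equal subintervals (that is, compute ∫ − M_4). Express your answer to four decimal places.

Exact integral: ∫_-1^4 h(t) dt ≈ 11.666667.
M_4 = 12.96875.
Error ≈ 11.666667 − 12.96875 ≈ -1.3021.

-1.3021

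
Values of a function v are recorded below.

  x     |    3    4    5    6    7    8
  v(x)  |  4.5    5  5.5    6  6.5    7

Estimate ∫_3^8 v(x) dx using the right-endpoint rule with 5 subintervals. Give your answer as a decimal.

30

Δx = 1.
Sum = 1·[5 + 5.5 + 6 + 6.5 + 7] = 30.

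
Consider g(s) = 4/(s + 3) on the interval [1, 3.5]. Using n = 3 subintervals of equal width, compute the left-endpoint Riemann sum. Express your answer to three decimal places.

Δs = (3.5 − 1)/3 = 5/6.
Left endpoints: 1, 11/6, 8/3.
g(1) = 1, g(11/6) = 24/29, g(8/3) = 12/17.
Sum = Δs · [g(1) + g(11/6) + g(8/3)].
Sum ≈ 2.111.

2.111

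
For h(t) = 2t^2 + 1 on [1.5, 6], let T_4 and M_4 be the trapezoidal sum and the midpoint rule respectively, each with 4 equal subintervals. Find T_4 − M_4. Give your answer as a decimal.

2.84765625

T_4 = 148.1484375.
M_4 = 145.30078125.
T_4 − M_4 = 2.84765625.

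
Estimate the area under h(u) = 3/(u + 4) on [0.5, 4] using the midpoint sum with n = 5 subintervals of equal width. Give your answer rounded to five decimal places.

Δu = (4 − 0.5)/5 = 0.7.
Midpoints: 0.85, 1.55, 2.25, 2.95, 3.65.
h(0.85) = 60/97, h(1.55) = 20/37, h(2.25) = 0.48, h(2.95) = 60/139, h(3.65) = 20/51.
Sum = Δu · [h(0.85) + h(1.55) + h(2.25) + h(2.95) + h(3.65)].
Sum ≈ 1.72404.

1.72404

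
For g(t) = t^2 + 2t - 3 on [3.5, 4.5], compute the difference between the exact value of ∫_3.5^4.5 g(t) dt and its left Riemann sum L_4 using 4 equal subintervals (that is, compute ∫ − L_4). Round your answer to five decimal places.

Exact integral: ∫_3.5^4.5 g(t) dt ≈ 21.0833333.
L_4 = 19.84375.
Error ≈ 21.0833333 − 19.84375 ≈ 1.23958.

1.23958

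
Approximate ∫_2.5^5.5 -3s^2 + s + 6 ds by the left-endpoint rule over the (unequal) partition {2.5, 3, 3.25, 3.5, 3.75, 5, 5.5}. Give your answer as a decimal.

-94.59375

Subinterval widths: 0.5, 0.25, 0.25, 0.25, 1.25, 0.5.
Left endpoints: 2.5, 3, 3.25, 3.5, 3.75, 5.
f(2.5) = -10.25, f(3) = -18, f(3.25) = -22.4375, f(3.5) = -27.25, f(3.75) = -32.4375, f(5) = -64.
Sum = Σ Δs_i · f(s_i).
Sum = -94.59375.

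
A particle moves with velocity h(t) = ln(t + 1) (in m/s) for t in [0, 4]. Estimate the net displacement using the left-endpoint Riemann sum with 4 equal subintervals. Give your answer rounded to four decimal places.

3.1781

Δt = (4 − 0)/4 = 1.
Left endpoints: 0, 1, 2, 3.
h(0) ≈ 0.0000, h(1) ≈ 0.6931, h(2) ≈ 1.0986, h(3) ≈ 1.3863.
Sum = Δt · [h(0) + h(1) + h(2) + h(3)].
Sum ≈ 3.1781.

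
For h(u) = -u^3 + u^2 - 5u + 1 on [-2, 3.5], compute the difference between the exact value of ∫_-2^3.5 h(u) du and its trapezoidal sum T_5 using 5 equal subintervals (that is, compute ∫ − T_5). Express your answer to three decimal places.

Exact integral: ∫_-2^3.5 h(u) du ≈ -31.68229.
T_5 = -33.06875.
Error ≈ -31.68229 − (-33.06875) ≈ 1.386.

1.386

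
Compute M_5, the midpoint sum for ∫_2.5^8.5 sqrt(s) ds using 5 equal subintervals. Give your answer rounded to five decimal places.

13.89440

Δs = (8.5 − 2.5)/5 = 1.2.
Midpoints: 3.1, 4.3, 5.5, 6.7, 7.9.
f(3.1) ≈ 1.76068, f(4.3) ≈ 2.07364, f(5.5) ≈ 2.34521, f(6.7) ≈ 2.58844, f(7.9) ≈ 2.81069.
Sum = Δs · [f(3.1) + f(4.3) + f(5.5) + f(6.7) + f(7.9)].
Sum ≈ 13.89440.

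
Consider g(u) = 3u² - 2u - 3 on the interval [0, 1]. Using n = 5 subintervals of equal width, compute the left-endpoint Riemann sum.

-3.08

Δu = (1 − 0)/5 = 0.2.
Left endpoints: 0, 0.2, 0.4, 0.6, 0.8.
g(0) = -3, g(0.2) = -3.28, g(0.4) = -3.32, g(0.6) = -3.12, g(0.8) = -2.68.
Sum = Δu · [g(0) + g(0.2) + g(0.4) + g(0.6) + g(0.8)].
Sum = -3.08.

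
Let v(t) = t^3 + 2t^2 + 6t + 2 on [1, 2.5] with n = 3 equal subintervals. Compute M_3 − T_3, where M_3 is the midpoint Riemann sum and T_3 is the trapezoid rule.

-0.6796875

M_3 = 37.7890625.
T_3 = 38.46875.
M_3 − T_3 = -0.6796875.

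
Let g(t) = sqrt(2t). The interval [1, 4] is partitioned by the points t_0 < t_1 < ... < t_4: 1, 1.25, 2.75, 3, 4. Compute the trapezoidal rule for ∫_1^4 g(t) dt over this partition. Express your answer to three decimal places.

Subinterval widths: 0.25, 1.5, 0.25, 1.
g(1) ≈ 1.414, g(1.25) ≈ 1.581, g(2.75) ≈ 2.345, g(3) ≈ 2.449, g(4) ≈ 2.828.
On each subinterval the trapezoid contributes (Δt_i/2)·[g(t_{i-1}) + g(t_i)].
Sum ≈ 6.557.

6.557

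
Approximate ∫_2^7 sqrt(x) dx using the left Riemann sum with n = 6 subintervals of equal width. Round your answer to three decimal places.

9.939

Δx = (7 − 2)/6 = 5/6.
Left endpoints: 2, 17/6, 11/3, 4.5, 16/3, 37/6.
f(2) ≈ 1.414, f(17/6) ≈ 1.683, f(11/3) ≈ 1.915, f(4.5) ≈ 2.121, f(16/3) ≈ 2.309, f(37/6) ≈ 2.483.
Sum = Δx · [f(2) + f(17/6) + f(11/3) + ...].
Sum ≈ 9.939.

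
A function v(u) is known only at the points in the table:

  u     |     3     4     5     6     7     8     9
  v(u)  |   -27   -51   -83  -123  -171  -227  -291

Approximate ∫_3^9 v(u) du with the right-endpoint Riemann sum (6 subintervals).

-946

Δu = 1.
Sum = 1·[(-51) + (-83) + (-123) + (-171) + (-227) + (-291)] = -946.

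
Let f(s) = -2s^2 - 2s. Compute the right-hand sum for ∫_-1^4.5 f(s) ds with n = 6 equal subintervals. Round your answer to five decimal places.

-104.89468

Δs = (4.5 − (-1))/6 = 11/12.
Right endpoints: -1/12, 5/6, 1.75, 8/3, 43/12, 4.5.
f(-1/12) = 11/72, f(5/6) = -55/18, f(1.75) = -9.625, f(8/3) = -176/9, f(43/12) = -2365/72, f(4.5) = -49.5.
Sum = Δs · [f(-1/12) + f(5/6) + f(1.75) + ...].
Sum ≈ -104.89468.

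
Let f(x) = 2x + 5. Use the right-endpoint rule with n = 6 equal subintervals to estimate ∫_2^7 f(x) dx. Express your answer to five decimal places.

74.16667

Δx = (7 − 2)/6 = 5/6.
Right endpoints: 17/6, 11/3, 4.5, 16/3, 37/6, 7.
f(17/6) = 32/3, f(11/3) = 37/3, f(4.5) = 14, f(16/3) = 47/3, f(37/6) = 52/3, f(7) = 19.
Sum = Δx · [f(17/6) + f(11/3) + f(4.5) + ...].
Sum ≈ 74.16667.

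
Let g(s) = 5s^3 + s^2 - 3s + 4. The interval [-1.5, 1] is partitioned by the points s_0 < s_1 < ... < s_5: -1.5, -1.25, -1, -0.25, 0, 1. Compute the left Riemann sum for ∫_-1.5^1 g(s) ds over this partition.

Subinterval widths: 0.25, 0.25, 0.75, 0.25, 1.
Left endpoints: -1.5, -1.25, -1, -0.25, 0.
g(-1.5) = -6.125, g(-1.25) = -0.453125, g(-1) = 3, g(-0.25) = 4.734375, g(0) = 4.
Sum = Σ Δs_i · g(s_i).
Sum = 5.7890625.

5.7890625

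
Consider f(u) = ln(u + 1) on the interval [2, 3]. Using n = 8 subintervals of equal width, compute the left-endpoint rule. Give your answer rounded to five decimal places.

Δu = (3 − 2)/8 = 0.125.
Left endpoints: 2, 2.125, 2.25, 2.375, 2.5, 2.625, 2.75, 2.875.
f(2) ≈ 1.09861, f(2.125) ≈ 1.13943, f(2.25) ≈ 1.17865, f(2.375) ≈ 1.21640, f(2.5) ≈ 1.25276, f(2.625) ≈ 1.28785, f(2.75) ≈ 1.32176, f(2.875) ≈ 1.35455.
Sum = Δu · [f(2) + f(2.125) + f(2.25) + ...].
Sum ≈ 1.23125.

1.23125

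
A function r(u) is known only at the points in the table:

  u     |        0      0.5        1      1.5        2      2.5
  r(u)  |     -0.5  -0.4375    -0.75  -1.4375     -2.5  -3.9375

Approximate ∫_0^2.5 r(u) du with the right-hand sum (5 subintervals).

-4.53125

Δu = 0.5.
Sum = 0.5·[(-0.4375) + (-0.75) + (-1.4375) + (-2.5) + (-3.9375)] = -4.53125.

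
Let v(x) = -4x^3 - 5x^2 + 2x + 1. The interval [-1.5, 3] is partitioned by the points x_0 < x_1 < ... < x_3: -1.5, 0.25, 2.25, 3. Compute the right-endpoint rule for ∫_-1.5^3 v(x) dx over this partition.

Subinterval widths: 1.75, 2, 0.75.
Right endpoints: 0.25, 2.25, 3.
v(0.25) = 1.125, v(2.25) = -65.375, v(3) = -146.
Sum = Σ Δx_i · v(x_i).
Sum = -238.28125.

-238.28125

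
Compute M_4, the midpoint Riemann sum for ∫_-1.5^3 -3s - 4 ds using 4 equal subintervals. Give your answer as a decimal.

-28.125

Δs = (3 − (-1.5))/4 = 1.125.
Midpoints: -0.9375, 0.1875, 1.3125, 2.4375.
f(-0.9375) = -1.1875, f(0.1875) = -4.5625, f(1.3125) = -7.9375, f(2.4375) = -11.3125.
Sum = Δs · [f(-0.9375) + f(0.1875) + f(1.3125) + f(2.4375)].
Sum = -28.125.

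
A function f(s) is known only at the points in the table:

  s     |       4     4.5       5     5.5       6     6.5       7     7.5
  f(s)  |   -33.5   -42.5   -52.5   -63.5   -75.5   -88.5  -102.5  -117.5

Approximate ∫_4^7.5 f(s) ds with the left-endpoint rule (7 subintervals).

Δs = 0.5.
Sum = 0.5·[(-33.5) + (-42.5) + (-52.5) + (-63.5) + (-75.5) + (-88.5) + (-102.5)] = -229.25.

-229.25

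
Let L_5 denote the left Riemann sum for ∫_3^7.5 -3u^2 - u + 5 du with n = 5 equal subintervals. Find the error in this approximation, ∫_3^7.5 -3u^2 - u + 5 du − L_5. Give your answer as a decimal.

-63.99

Exact integral: ∫_3^7.5 f(u) du = -396.
L_5 = -332.01.
Error = -396 − (-332.01) = -63.99.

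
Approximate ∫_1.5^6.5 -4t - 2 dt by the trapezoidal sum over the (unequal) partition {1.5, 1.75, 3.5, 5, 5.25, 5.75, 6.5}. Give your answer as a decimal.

-90

Subinterval widths: 0.25, 1.75, 1.5, 0.25, 0.5, 0.75.
f(1.5) = -8, f(1.75) = -9, f(3.5) = -16, f(5) = -22, f(5.25) = -23, f(5.75) = -25, f(6.5) = -28.
On each subinterval the trapezoid contributes (Δt_i/2)·[f(t_{i-1}) + f(t_i)].
Sum = -90.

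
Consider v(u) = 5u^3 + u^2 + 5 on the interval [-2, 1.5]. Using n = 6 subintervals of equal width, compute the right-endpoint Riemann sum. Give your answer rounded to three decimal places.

Δu = (1.5 − (-2))/6 = 7/12.
Right endpoints: -17/12, -5/6, -0.25, 1/3, 11/12, 1.5.
v(-17/12) = -12457/1728, v(-5/6) = 605/216, v(-0.25) = 4.984375, v(1/3) = 143/27, v(11/12) = 16747/1728, v(1.5) = 24.125.
Sum = Δu · [v(-17/12) + v(-5/6) + v(-0.25) + ...].
Sum ≈ 23.152.

23.152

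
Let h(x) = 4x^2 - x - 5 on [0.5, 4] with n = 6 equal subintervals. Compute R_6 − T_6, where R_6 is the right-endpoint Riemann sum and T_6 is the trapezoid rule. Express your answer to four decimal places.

R_6 ≈ 77.939815.
T_6 ≈ 60.585648.
R_6 − T_6 ≈ 17.3542.

17.3542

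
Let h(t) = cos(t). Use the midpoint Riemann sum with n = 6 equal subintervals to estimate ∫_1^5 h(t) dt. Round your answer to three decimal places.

Δt = (5 − 1)/6 = 2/3.
Midpoints: 4/3, 2, 8/3, 10/3, 4, 14/3.
h(4/3) ≈ 0.235, h(2) ≈ -0.416, h(8/3) ≈ -0.889, h(10/3) ≈ -0.982, h(4) ≈ -0.654, h(14/3) ≈ -0.046.
Sum = Δt · [h(4/3) + h(2) + h(8/3) + ...].
Sum ≈ -1.834.

-1.834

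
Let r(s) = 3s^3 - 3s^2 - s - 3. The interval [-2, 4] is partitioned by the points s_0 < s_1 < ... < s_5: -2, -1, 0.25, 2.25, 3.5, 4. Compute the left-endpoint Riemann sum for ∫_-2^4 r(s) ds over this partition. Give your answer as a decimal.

6.07421875

Subinterval widths: 1, 1.25, 2, 1.25, 0.5.
Left endpoints: -2, -1, 0.25, 2.25, 3.5.
r(-2) = -37, r(-1) = -8, r(0.25) = -3.390625, r(2.25) = 13.734375, r(3.5) = 85.375.
Sum = Σ Δs_i · r(s_i).
Sum = 6.07421875.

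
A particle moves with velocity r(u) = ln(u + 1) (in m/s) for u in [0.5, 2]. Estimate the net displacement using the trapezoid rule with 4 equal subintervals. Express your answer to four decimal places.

Δu = (2 − 0.5)/4 = 0.375.
r(0.5) ≈ 0.4055, r(0.875) ≈ 0.6286, r(1.25) ≈ 0.8109, r(1.625) ≈ 0.9651, r(2) ≈ 1.0986.
T_4 = (Δu/2)·[r(u_0) + 2r(u_1) + 2r(u_2) + 2r(u_3) + r(u_4)].
Sum ≈ 1.1837.

1.1837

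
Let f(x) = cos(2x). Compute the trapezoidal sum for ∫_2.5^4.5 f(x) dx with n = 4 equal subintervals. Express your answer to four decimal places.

Δx = (4.5 − 2.5)/4 = 0.5.
f(2.5) ≈ 0.2837, f(3) ≈ 0.9602, f(3.5) ≈ 0.7539, f(4) ≈ -0.1455, f(4.5) ≈ -0.9111.
T_4 = (Δx/2)·[f(x_0) + 2f(x_1) + 2f(x_2) + 2f(x_3) + f(x_4)].
Sum ≈ 0.6274.

0.6274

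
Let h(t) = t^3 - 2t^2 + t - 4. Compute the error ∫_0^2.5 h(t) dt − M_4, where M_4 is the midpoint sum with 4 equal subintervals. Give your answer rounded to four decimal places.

0.1424

Exact integral: ∫_0^2.5 h(t) dt ≈ -7.526042.
M_4 ≈ -7.668457.
Error ≈ -7.526042 − (-7.668457) ≈ 0.1424.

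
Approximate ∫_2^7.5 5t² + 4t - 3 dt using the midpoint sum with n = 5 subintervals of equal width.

Δt = (7.5 − 2)/5 = 1.1.
Midpoints: 2.55, 3.65, 4.75, 5.85, 6.95.
f(2.55) = 39.7125, f(3.65) = 78.2125, f(4.75) = 128.8125, f(5.85) = 191.5125, f(6.95) = 266.3125.
Sum = Δt · [f(2.55) + f(3.65) + f(4.75) + f(5.85) + f(6.95)].
Sum = 775.01875.

775.01875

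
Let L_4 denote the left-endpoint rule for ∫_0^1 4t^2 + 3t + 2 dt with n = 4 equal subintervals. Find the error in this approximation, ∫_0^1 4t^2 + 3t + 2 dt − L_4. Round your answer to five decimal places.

0.83333

Exact integral: ∫_0^1 f(t) dt ≈ 4.8333333.
L_4 = 4.
Error ≈ 4.8333333 − 4 ≈ 0.83333.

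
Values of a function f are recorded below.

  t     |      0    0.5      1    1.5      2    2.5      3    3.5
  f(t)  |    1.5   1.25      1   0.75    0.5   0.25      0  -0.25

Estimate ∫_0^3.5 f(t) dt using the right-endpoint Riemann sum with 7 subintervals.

Δt = 0.5.
Sum = 0.5·[1.25 + 1 + 0.75 + 0.5 + 0.25 + 0 + (-0.25)] = 1.75.

1.75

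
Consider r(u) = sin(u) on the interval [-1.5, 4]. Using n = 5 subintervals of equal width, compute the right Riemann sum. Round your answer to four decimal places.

Δu = (4 − (-1.5))/5 = 1.1.
Right endpoints: -0.4, 0.7, 1.8, 2.9, 4.
r(-0.4) ≈ -0.3894, r(0.7) ≈ 0.6442, r(1.8) ≈ 0.9738, r(2.9) ≈ 0.2392, r(4) ≈ -0.7568.
Sum = Δu · [r(-0.4) + r(0.7) + r(1.8) + r(2.9) + r(4)].
Sum ≈ 0.7822.

0.7822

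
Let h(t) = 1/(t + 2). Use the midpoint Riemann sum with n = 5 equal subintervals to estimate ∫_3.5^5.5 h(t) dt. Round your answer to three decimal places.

Δt = (5.5 − 3.5)/5 = 0.4.
Midpoints: 3.7, 4.1, 4.5, 4.9, 5.3.
h(3.7) = 10/57, h(4.1) = 10/61, h(4.5) = 2/13, h(4.9) = 10/69, h(5.3) = 10/73.
Sum = Δt · [h(3.7) + h(4.1) + h(4.5) + h(4.9) + h(5.3)].
Sum ≈ 0.310.

0.310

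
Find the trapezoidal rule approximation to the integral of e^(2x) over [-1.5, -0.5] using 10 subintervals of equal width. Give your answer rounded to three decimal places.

0.160

Δx = (-0.5 − (-1.5))/10 = 0.1.
f(-1.5) ≈ 0.050, f(-1.4) ≈ 0.061, f(-1.3) ≈ 0.074, f(-1.2) ≈ 0.091, f(-1.1) ≈ 0.111, f(-1) ≈ 0.135, f(-0.9) ≈ 0.165, f(-0.8) ≈ 0.202, f(-0.7) ≈ 0.247, f(-0.6) ≈ 0.301, f(-0.5) ≈ 0.368.
T_10 = (Δx/2)·[f(x_0) + 2f(x_1) + ... + 2f(x_{9}) + f(x_10)].
Sum ≈ 0.160.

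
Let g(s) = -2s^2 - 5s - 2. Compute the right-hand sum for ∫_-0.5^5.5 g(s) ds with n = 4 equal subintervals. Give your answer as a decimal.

Δs = (5.5 − (-0.5))/4 = 1.5.
Right endpoints: 1, 2.5, 4, 5.5.
g(1) = -9, g(2.5) = -27, g(4) = -54, g(5.5) = -90.
Sum = Δs · [g(1) + g(2.5) + g(4) + g(5.5)].
Sum = -270.

-270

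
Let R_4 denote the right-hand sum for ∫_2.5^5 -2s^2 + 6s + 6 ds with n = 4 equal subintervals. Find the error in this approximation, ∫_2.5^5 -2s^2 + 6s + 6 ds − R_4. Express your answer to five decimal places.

Exact integral: ∫_2.5^5 f(s) ds ≈ -1.6666667.
R_4 = -9.0234375.
Error ≈ -1.6666667 − (-9.0234375) ≈ 7.35677.

7.35677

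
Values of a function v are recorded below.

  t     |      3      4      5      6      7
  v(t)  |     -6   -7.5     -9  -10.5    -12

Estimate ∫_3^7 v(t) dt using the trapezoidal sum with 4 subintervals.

Δt = 1.
T_4 = (1/2)·[(-6) + 2·(-7.5) + 2·(-9) + 2·(-10.5) + (-12)] = -36.

-36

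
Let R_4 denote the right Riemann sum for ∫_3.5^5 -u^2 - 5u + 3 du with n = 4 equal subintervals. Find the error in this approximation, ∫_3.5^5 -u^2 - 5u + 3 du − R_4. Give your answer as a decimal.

Exact integral: ∫_3.5^5 f(u) du = -54.75.
R_4 = -58.58203125.
Error = -54.75 − (-58.58203125) = 3.83203125.

3.83203125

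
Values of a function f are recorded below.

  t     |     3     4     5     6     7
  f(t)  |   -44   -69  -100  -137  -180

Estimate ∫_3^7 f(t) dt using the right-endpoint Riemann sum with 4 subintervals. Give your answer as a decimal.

-486

Δt = 1.
Sum = 1·[(-69) + (-100) + (-137) + (-180)] = -486.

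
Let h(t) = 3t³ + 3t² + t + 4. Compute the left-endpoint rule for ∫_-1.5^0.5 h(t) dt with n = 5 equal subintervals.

5.37

Δt = (0.5 − (-1.5))/5 = 0.4.
Left endpoints: -1.5, -1.1, -0.7, -0.3, 0.1.
h(-1.5) = -0.875, h(-1.1) = 2.537, h(-0.7) = 3.741, h(-0.3) = 3.889, h(0.1) = 4.133.
Sum = Δt · [h(-1.5) + h(-1.1) + h(-0.7) + h(-0.3) + h(0.1)].
Sum = 5.37.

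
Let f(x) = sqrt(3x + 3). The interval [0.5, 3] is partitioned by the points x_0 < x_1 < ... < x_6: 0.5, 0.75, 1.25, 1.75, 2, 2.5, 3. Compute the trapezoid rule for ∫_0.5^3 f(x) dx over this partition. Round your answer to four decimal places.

7.1118

Subinterval widths: 0.25, 0.5, 0.5, 0.25, 0.5, 0.5.
f(0.5) ≈ 2.1213, f(0.75) ≈ 2.2913, f(1.25) ≈ 2.5981, f(1.75) ≈ 2.8723, f(2) ≈ 3.0000, f(2.5) ≈ 3.2404, f(3) ≈ 3.4641.
On each subinterval the trapezoid contributes (Δx_i/2)·[f(x_{i-1}) + f(x_i)].
Sum ≈ 7.1118.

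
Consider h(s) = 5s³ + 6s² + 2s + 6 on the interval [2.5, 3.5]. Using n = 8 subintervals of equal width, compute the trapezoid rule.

205.3828125

Δs = (3.5 − 2.5)/8 = 0.125.
h(2.5) = 126.625, h(2.625) = 73233/512, h(2.75) = 160.859375, h(2.875) = 92243/512, h(3) = 201, h(3.125) = 114397/512, h(3.25) = 247.515625, h(3.375) = 139935/512, h(3.5) = 300.875.
T_8 = (Δs/2)·[h(s_0) + 2h(s_1) + ... + 2h(s_{7}) + h(s_8)].
Sum = 205.3828125.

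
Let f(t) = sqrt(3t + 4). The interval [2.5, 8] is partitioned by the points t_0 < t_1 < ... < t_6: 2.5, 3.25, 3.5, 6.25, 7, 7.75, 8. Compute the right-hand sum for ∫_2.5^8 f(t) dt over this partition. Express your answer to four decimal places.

25.8377

Subinterval widths: 0.75, 0.25, 2.75, 0.75, 0.75, 0.25.
Right endpoints: 3.25, 3.5, 6.25, 7, 7.75, 8.
f(3.25) ≈ 3.7081, f(3.5) ≈ 3.8079, f(6.25) ≈ 4.7697, f(7) ≈ 5.0000, f(7.75) ≈ 5.2202, f(8) ≈ 5.2915.
Sum = Σ Δt_i · f(t_i).
Sum ≈ 25.8377.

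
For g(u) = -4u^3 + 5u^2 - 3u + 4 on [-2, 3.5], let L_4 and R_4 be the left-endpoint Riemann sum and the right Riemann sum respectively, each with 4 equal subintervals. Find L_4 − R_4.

L_4 = 76.3125.
R_4 = -169.46875.
L_4 − R_4 = 245.78125.

245.78125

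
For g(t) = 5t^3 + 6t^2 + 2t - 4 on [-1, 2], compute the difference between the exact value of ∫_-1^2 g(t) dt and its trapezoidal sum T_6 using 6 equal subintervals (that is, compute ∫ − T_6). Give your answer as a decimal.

-1.6875

Exact integral: ∫_-1^2 g(t) dt = 27.75.
T_6 = 29.4375.
Error = 27.75 − 29.4375 = -1.6875.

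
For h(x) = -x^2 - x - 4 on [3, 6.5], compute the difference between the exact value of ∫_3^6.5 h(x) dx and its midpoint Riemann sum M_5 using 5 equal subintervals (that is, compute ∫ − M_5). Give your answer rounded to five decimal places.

Exact integral: ∫_3^6.5 h(x) dx ≈ -113.1666667.
M_5 = -113.02375.
Error ≈ -113.1666667 − (-113.02375) ≈ -0.14292.

-0.14292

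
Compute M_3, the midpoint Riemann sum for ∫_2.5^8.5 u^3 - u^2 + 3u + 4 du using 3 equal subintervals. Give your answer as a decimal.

1187.75

Δu = (8.5 − 2.5)/3 = 2.
Midpoints: 3.5, 5.5, 7.5.
f(3.5) = 45.125, f(5.5) = 156.625, f(7.5) = 392.125.
Sum = Δu · [f(3.5) + f(5.5) + f(7.5)].
Sum = 1187.75.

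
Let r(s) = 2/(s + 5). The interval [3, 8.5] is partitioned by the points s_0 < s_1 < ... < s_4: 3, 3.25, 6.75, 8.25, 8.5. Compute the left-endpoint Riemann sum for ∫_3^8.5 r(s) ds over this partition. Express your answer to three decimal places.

Subinterval widths: 0.25, 3.5, 1.5, 0.25.
Left endpoints: 3, 3.25, 6.75, 8.25.
r(3) = 0.25, r(3.25) = 8/33, r(6.75) = 8/47, r(8.25) = 8/53.
Sum = Σ Δs_i · r(s_i).
Sum ≈ 1.204.

1.204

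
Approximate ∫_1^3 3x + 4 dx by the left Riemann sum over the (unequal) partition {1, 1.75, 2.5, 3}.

Subinterval widths: 0.75, 0.75, 0.5.
Left endpoints: 1, 1.75, 2.5.
f(1) = 7, f(1.75) = 9.25, f(2.5) = 11.5.
Sum = Σ Δx_i · f(x_i).
Sum = 17.9375.

17.9375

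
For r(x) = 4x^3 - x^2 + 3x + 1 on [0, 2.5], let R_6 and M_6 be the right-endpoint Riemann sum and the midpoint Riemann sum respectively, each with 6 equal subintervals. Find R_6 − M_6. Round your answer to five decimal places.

R_6 ≈ 60.0231481.
M_6 ≈ 45.2228009.
R_6 − M_6 ≈ 14.80035.

14.80035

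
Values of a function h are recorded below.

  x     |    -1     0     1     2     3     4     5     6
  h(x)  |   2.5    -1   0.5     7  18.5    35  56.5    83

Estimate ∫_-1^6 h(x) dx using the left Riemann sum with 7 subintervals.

119

Δx = 1.
Sum = 1·[2.5 + (-1) + 0.5 + 7 + 18.5 + 35 + 56.5] = 119.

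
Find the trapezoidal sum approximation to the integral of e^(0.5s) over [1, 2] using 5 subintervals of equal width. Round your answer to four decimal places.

2.1409

Δs = (2 − 1)/5 = 0.2.
f(1) ≈ 1.6487, f(1.2) ≈ 1.8221, f(1.4) ≈ 2.0138, f(1.6) ≈ 2.2255, f(1.8) ≈ 2.4596, f(2) ≈ 2.7183.
T_5 = (Δs/2)·[f(s_0) + 2f(s_1) + ... + 2f(s_{4}) + f(s_5)].
Sum ≈ 2.1409.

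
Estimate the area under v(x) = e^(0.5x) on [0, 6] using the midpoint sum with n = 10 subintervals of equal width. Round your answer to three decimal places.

Δx = (6 − 0)/10 = 0.6.
Midpoints: 0.3, 0.9, 1.5, 2.1, 2.7, 3.3, 3.9, 4.5, 5.1, 5.7.
v(0.3) ≈ 1.162, v(0.9) ≈ 1.568, v(1.5) ≈ 2.117, v(2.1) ≈ 2.858, v(2.7) ≈ 3.857, v(3.3) ≈ 5.207, v(3.9) ≈ 7.029, v(4.5) ≈ 9.488, v(5.1) ≈ 12.807, v(5.7) ≈ 17.288.
Sum = Δx · [v(0.3) + v(0.9) + v(1.5) + ...].
Sum ≈ 38.028.

38.028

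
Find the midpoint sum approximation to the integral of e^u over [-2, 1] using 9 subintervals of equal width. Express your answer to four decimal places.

Δu = (1 − (-2))/9 = 1/3.
Midpoints: -11/6, -1.5, -7/6, -5/6, -0.5, -1/6, 1/6, 0.5, 5/6.
f(-11/6) ≈ 0.1599, f(-1.5) ≈ 0.2231, f(-7/6) ≈ 0.3114, f(-5/6) ≈ 0.4346, f(-0.5) ≈ 0.6065, f(-1/6) ≈ 0.8465, f(1/6) ≈ 1.1814, f(0.5) ≈ 1.6487, f(5/6) ≈ 2.3010.
Sum = Δu · [f(-11/6) + f(-1.5) + f(-7/6) + ...].
Sum ≈ 2.5710.

2.5710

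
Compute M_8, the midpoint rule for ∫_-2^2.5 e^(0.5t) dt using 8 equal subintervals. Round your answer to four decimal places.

6.2244

Δt = (2.5 − (-2))/8 = 0.5625.
Midpoints: -1.71875, -1.15625, -0.59375, -0.03125, 0.53125, 1.09375, 1.65625, 2.21875.
f(-1.71875) ≈ 0.4234, f(-1.15625) ≈ 0.5609, f(-0.59375) ≈ 0.7431, f(-0.03125) ≈ 0.9845, f(0.53125) ≈ 1.3042, f(1.09375) ≈ 1.7278, f(1.65625) ≈ 2.2890, f(2.21875) ≈ 3.0325.
Sum = Δt · [f(-1.71875) + f(-1.15625) + f(-0.59375) + ...].
Sum ≈ 6.2244.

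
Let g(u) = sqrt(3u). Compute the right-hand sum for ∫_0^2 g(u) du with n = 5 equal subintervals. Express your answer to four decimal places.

Δu = (2 − 0)/5 = 0.4.
Right endpoints: 0.4, 0.8, 1.2, 1.6, 2.
g(0.4) ≈ 1.0954, g(0.8) ≈ 1.5492, g(1.2) ≈ 1.8974, g(1.6) ≈ 2.1909, g(2) ≈ 2.4495.
Sum = Δu · [g(0.4) + g(0.8) + g(1.2) + g(1.6) + g(2)].
Sum ≈ 3.6730.

3.6730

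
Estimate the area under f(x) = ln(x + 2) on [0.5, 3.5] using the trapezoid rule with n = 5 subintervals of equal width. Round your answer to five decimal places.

Δx = (3.5 − 0.5)/5 = 0.6.
f(0.5) ≈ 0.91629, f(1.1) ≈ 1.13140, f(1.7) ≈ 1.30833, f(2.3) ≈ 1.45862, f(2.9) ≈ 1.58924, f(3.5) ≈ 1.70475.
T_5 = (Δx/2)·[f(x_0) + 2f(x_1) + ... + 2f(x_{4}) + f(x_5)].
Sum ≈ 4.07886.

4.07886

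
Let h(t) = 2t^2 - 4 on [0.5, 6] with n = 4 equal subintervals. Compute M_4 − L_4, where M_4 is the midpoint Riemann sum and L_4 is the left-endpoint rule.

M_4 = 120.18359375.
L_4 = 76.2265625.
M_4 − L_4 = 43.95703125.

43.95703125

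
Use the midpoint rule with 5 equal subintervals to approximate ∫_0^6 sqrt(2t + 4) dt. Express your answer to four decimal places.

Δt = (6 − 0)/5 = 1.2.
Midpoints: 0.6, 1.8, 3, 4.2, 5.4.
f(0.6) ≈ 2.2804, f(1.8) ≈ 2.7568, f(3) ≈ 3.1623, f(4.2) ≈ 3.5214, f(5.4) ≈ 3.8471.
Sum = Δt · [f(0.6) + f(1.8) + f(3) + f(4.2) + f(5.4)].
Sum ≈ 18.6815.

18.6815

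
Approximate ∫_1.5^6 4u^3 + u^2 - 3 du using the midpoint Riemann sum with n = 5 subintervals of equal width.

1334.34

Δu = (6 − 1.5)/5 = 0.9.
Midpoints: 1.95, 2.85, 3.75, 4.65, 5.55.
f(1.95) = 30.462, f(2.85) = 97.719, f(3.75) = 222, f(4.65) = 420.801, f(5.55) = 711.618.
Sum = Δu · [f(1.95) + f(2.85) + f(3.75) + f(4.65) + f(5.55)].
Sum = 1334.34.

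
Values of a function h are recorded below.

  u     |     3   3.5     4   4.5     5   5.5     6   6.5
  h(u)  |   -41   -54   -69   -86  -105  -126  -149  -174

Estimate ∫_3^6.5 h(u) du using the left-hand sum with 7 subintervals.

-315

Δu = 0.5.
Sum = 0.5·[(-41) + (-54) + (-69) + (-86) + (-105) + (-126) + (-149)] = -315.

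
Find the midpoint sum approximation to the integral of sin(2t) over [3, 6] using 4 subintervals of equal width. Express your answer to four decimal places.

0.0640

Δt = (6 − 3)/4 = 0.75.
Midpoints: 3.375, 4.125, 4.875, 5.625.
f(3.375) ≈ 0.4500, f(4.125) ≈ 0.9226, f(4.875) ≈ -0.3195, f(5.625) ≈ -0.9678.
Sum = Δt · [f(3.375) + f(4.125) + f(4.875) + f(5.625)].
Sum ≈ 0.0640.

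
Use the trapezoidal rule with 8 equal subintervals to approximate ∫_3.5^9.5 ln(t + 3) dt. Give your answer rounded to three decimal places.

Δt = (9.5 − 3.5)/8 = 0.75.
f(3.5) ≈ 1.872, f(4.25) ≈ 1.981, f(5) ≈ 2.079, f(5.75) ≈ 2.169, f(6.5) ≈ 2.251, f(7.25) ≈ 2.327, f(8) ≈ 2.398, f(8.75) ≈ 2.464, f(9.5) ≈ 2.526.
T_8 = (Δt/2)·[f(t_0) + 2f(t_1) + ... + 2f(t_{7}) + f(t_8)].
Sum ≈ 13.401.

13.401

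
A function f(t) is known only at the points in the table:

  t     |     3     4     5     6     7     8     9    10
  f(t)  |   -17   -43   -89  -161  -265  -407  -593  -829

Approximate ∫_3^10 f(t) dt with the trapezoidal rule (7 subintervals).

Δt = 1.
T_7 = (1/2)·[(-17) + 2·(-43) + 2·(-89) + 2·(-161) + 2·(-265) + 2·(-407) + 2·(-593) + (-829)] = -1981.

-1981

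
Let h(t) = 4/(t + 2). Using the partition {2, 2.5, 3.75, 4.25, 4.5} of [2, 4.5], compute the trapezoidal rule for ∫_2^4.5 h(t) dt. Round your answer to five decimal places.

1.95340

Subinterval widths: 0.5, 1.25, 0.5, 0.25.
h(2) = 1, h(2.5) = 8/9, h(3.75) = 16/23, h(4.25) = 0.64, h(4.5) = 8/13.
On each subinterval the trapezoid contributes (Δt_i/2)·[h(t_{i-1}) + h(t_i)].
Sum ≈ 1.95340.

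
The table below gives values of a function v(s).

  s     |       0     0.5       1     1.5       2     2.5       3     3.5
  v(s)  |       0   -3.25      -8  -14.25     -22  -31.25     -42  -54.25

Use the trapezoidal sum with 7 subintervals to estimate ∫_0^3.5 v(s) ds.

Δs = 0.5.
T_7 = (0.5/2)·[0 + 2·(-3.25) + 2·(-8) + 2·(-14.25) + 2·(-22) + 2·(-31.25) + 2·(-42) + (-54.25)] = -73.9375.

-73.9375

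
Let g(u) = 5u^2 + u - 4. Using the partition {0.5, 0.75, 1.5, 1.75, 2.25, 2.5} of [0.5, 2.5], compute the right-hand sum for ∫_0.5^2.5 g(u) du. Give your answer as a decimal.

28.9375

Subinterval widths: 0.25, 0.75, 0.25, 0.5, 0.25.
Right endpoints: 0.75, 1.5, 1.75, 2.25, 2.5.
g(0.75) = -0.4375, g(1.5) = 8.75, g(1.75) = 13.0625, g(2.25) = 23.5625, g(2.5) = 29.75.
Sum = Σ Δu_i · g(u_i).
Sum = 28.9375.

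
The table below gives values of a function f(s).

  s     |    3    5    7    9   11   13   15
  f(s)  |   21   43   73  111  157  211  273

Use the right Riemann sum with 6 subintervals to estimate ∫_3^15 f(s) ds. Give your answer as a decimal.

Δs = 2.
Sum = 2·[43 + 73 + 111 + 157 + 211 + 273] = 1736.

1736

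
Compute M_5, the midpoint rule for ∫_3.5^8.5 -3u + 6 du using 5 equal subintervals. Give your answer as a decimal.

Δu = (8.5 − 3.5)/5 = 1.
Midpoints: 4, 5, 6, 7, 8.
f(4) = -6, f(5) = -9, f(6) = -12, f(7) = -15, f(8) = -18.
Sum = Δu · [f(4) + f(5) + f(6) + f(7) + f(8)].
Sum = -60.

-60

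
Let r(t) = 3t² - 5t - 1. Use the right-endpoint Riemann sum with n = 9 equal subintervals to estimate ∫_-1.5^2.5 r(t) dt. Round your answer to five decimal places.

3.61728

Δt = (2.5 − (-1.5))/9 = 4/9.
Right endpoints: -19/18, -11/18, -1/6, 5/18, 13/18, 7/6, 29/18, 37/18, 2.5.
r(-19/18) = 823/108, r(-11/18) = 343/108, r(-1/6) = -1/12, r(5/18) = -233/108, r(13/18) = -329/108, r(7/6) = -2.75, r(29/18) = -137/108, r(37/18) = 151/108, r(2.5) = 5.25.
Sum = Δt · [r(-19/18) + r(-11/18) + r(-1/6) + ...].
Sum ≈ 3.61728.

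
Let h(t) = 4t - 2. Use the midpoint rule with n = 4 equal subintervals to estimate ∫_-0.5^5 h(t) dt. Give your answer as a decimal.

Δt = (5 − (-0.5))/4 = 1.375.
Midpoints: 0.1875, 1.5625, 2.9375, 4.3125.
h(0.1875) = -1.25, h(1.5625) = 4.25, h(2.9375) = 9.75, h(4.3125) = 15.25.
Sum = Δt · [h(0.1875) + h(1.5625) + h(2.9375) + h(4.3125)].
Sum = 38.5.

38.5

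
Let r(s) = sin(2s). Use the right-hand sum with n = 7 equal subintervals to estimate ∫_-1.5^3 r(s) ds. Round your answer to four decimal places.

Δs = (3 − (-1.5))/7 = 9/14.
Right endpoints: -6/7, -3/14, 3/7, 15/14, 12/7, 33/14, 3.
r(-6/7) ≈ -0.9897, r(-3/14) ≈ -0.4156, r(3/7) ≈ 0.7560, r(15/14) ≈ 0.8408, r(12/7) ≈ -0.2831, r(33/14) ≈ -1.0000, r(3) ≈ -0.2794.
Sum = Δs · [r(-6/7) + r(-3/14) + r(3/7) + ...].
Sum ≈ -0.8814.

-0.8814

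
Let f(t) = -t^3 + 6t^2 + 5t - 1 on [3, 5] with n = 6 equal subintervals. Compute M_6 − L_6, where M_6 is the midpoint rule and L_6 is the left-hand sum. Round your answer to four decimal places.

1.6667

M_6 ≈ 98.111111.
L_6 ≈ 96.444444.
M_6 − L_6 ≈ 1.6667.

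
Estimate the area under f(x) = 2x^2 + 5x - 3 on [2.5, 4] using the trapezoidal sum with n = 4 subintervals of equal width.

52.1953125

Δx = (4 − 2.5)/4 = 0.375.
f(2.5) = 22, f(2.875) = 27.90625, f(3.25) = 34.375, f(3.625) = 41.40625, f(4) = 49.
T_4 = (Δx/2)·[f(x_0) + 2f(x_1) + 2f(x_2) + 2f(x_3) + f(x_4)].
Sum = 52.1953125.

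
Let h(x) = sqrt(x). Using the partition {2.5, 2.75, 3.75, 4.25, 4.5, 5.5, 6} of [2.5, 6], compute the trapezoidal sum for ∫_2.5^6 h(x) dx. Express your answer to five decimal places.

Subinterval widths: 0.25, 1, 0.5, 0.25, 1, 0.5.
h(2.5) ≈ 1.58114, h(2.75) ≈ 1.65831, h(3.75) ≈ 1.93649, h(4.25) ≈ 2.06155, h(4.5) ≈ 2.12132, h(5.5) ≈ 2.34521, h(6) ≈ 2.44949.
On each subinterval the trapezoid contributes (Δx_i/2)·[h(x_{i-1}) + h(x_i)].
Sum ≈ 7.15664.

7.15664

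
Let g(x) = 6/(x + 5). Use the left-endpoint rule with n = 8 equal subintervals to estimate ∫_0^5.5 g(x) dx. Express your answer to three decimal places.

Δx = (5.5 − 0)/8 = 0.6875.
Left endpoints: 0, 0.6875, 1.375, 2.0625, 2.75, 3.4375, 4.125, 4.8125.
g(0) = 1.2, g(0.6875) = 96/91, g(1.375) = 16/17, g(2.0625) = 96/113, g(2.75) = 24/31, g(3.4375) = 32/45, g(4.125) = 48/73, g(4.8125) = 96/157.
Sum = Δx · [g(0) + g(0.6875) + g(1.375) + ...].
Sum ≈ 4.675.

4.675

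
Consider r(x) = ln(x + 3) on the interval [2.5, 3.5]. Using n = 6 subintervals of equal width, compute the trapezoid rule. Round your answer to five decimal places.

1.79053

Δx = (3.5 − 2.5)/6 = 1/6.
r(2.5) ≈ 1.70475, r(8/3) ≈ 1.73460, r(17/6) ≈ 1.76359, r(3) ≈ 1.79176, r(19/6) ≈ 1.81916, r(10/3) ≈ 1.84583, r(3.5) ≈ 1.87180.
T_6 = (Δx/2)·[r(x_0) + 2r(x_1) + ... + 2r(x_{5}) + r(x_6)].
Sum ≈ 1.79053.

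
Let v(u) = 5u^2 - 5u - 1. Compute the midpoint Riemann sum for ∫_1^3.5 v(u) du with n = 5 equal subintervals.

Δu = (3.5 − 1)/5 = 0.5.
Midpoints: 1.25, 1.75, 2.25, 2.75, 3.25.
v(1.25) = 0.5625, v(1.75) = 5.5625, v(2.25) = 13.0625, v(2.75) = 23.0625, v(3.25) = 35.5625.
Sum = Δu · [v(1.25) + v(1.75) + v(2.25) + v(2.75) + v(3.25)].
Sum = 38.90625.

38.90625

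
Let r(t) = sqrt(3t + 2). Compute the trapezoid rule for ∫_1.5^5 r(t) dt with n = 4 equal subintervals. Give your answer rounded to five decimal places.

Δt = (5 − 1.5)/4 = 0.875.
r(1.5) ≈ 2.54951, r(2.375) ≈ 3.02076, r(3.25) ≈ 3.42783, r(4.125) ≈ 3.79144, r(5) ≈ 4.12311.
T_4 = (Δt/2)·[r(t_0) + 2r(t_1) + 2r(t_2) + 2r(t_3) + r(t_4)].
Sum ≈ 11.87929.

11.87929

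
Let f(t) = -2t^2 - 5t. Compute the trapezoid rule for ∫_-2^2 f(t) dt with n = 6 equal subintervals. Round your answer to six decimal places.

-11.259259

Δt = (2 − (-2))/6 = 2/3.
f(-2) = 2, f(-4/3) = 28/9, f(-2/3) = 22/9, f(0) = 0, f(2/3) = -38/9, f(4/3) = -92/9, f(2) = -18.
T_6 = (Δt/2)·[f(t_0) + 2f(t_1) + ... + 2f(t_{5}) + f(t_6)].
Sum ≈ -11.259259.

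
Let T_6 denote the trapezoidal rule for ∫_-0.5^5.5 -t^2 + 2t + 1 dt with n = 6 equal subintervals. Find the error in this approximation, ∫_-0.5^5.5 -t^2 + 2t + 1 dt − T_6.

1

Exact integral: ∫_-0.5^5.5 f(t) dt = -19.5.
T_6 = -20.5.
Error = -19.5 − (-20.5) = 1.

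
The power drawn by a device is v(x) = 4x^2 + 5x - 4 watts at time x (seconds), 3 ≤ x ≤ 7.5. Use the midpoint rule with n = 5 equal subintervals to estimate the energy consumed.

Δx = (7.5 − 3)/5 = 0.9.
Midpoints: 3.45, 4.35, 5.25, 6.15, 7.05.
v(3.45) = 60.86, v(4.35) = 93.44, v(5.25) = 132.5, v(6.15) = 178.04, v(7.05) = 230.06.
Sum = Δx · [v(3.45) + v(4.35) + v(5.25) + v(6.15) + v(7.05)].
Sum = 625.41.

625.41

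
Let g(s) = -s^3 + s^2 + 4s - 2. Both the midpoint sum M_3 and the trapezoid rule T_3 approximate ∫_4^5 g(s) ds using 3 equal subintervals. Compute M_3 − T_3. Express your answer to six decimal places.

M_3 ≈ -55.80092593.
T_3 ≈ -56.14814815.
M_3 − T_3 ≈ 0.347222.

0.347222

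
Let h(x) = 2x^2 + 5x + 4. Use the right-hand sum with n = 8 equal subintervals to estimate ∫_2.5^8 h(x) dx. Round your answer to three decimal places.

547.314

Δx = (8 − 2.5)/8 = 0.6875.
Right endpoints: 3.1875, 3.875, 4.5625, 5.25, 5.9375, 6.625, 7.3125, 8.
h(3.1875) = 40.2578125, h(3.875) = 53.40625, h(4.5625) = 68.4453125, h(5.25) = 85.375, h(5.9375) = 104.1953125, h(6.625) = 124.90625, h(7.3125) = 147.5078125, h(8) = 172.
Sum = Δx · [h(3.1875) + h(3.875) + h(4.5625) + ...].
Sum ≈ 547.314.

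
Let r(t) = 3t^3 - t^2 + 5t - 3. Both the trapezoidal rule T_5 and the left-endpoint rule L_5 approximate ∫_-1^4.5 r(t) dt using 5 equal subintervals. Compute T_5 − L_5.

T_5 = 324.07375.
L_5 = 167.53.
T_5 − L_5 = 156.54375.

156.54375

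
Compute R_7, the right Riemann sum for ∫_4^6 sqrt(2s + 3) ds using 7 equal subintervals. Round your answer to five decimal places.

7.28314

Δs = (6 − 4)/7 = 2/7.
Right endpoints: 30/7, 32/7, 34/7, 36/7, 38/7, 40/7, 6.
f(30/7) ≈ 3.40168, f(32/7) ≈ 3.48466, f(34/7) ≈ 3.56571, f(36/7) ≈ 3.64496, f(38/7) ≈ 3.72252, f(40/7) ≈ 3.79850, f(6) ≈ 3.87298.
Sum = Δs · [f(30/7) + f(32/7) + f(34/7) + ...].
Sum ≈ 7.28314.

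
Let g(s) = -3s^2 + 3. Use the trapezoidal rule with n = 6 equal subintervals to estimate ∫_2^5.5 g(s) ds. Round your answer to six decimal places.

-148.470486

Δs = (5.5 − 2)/6 = 7/12.
g(2) = -9, g(31/12) = -817/48, g(19/6) = -325/12, g(3.75) = -39.1875, g(13/3) = -160/3, g(59/12) = -3337/48, g(5.5) = -87.75.
T_6 = (Δs/2)·[g(s_0) + 2g(s_1) + ... + 2g(s_{5}) + g(s_6)].
Sum ≈ -148.470486.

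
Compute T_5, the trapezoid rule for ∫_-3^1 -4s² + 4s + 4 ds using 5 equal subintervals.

Δs = (1 − (-3))/5 = 0.8.
f(-3) = -44, f(-2.2) = -24.16, f(-1.4) = -9.44, f(-0.6) = 0.16, f(0.2) = 4.64, f(1) = 4.
T_5 = (Δs/2)·[f(s_0) + 2f(s_1) + ... + 2f(s_{4}) + f(s_5)].
Sum = -39.04.

-39.04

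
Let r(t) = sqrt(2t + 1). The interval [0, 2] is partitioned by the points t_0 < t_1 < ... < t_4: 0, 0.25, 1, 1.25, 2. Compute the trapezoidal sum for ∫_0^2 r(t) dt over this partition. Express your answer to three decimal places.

Subinterval widths: 0.25, 0.75, 0.25, 0.75.
r(0) ≈ 1.000, r(0.25) ≈ 1.225, r(1) ≈ 1.732, r(1.25) ≈ 1.871, r(2) ≈ 2.236.
On each subinterval the trapezoid contributes (Δt_i/2)·[r(t_{i-1}) + r(t_i)].
Sum ≈ 3.377.

3.377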